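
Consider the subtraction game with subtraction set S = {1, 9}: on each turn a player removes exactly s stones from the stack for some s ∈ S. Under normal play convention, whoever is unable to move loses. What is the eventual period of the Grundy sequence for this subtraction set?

2

G(0) = 0
G(1) = mex{0} = 1
G(2) = mex{1} = 0
G(3) = mex{0} = 1
G(4) = mex{1} = 0
G(5) = mex{0} = 1
G(6) = mex{1} = 0
G(7) = mex{0} = 1
G(8) = mex{1} = 0
G(9) = mex{0,0} = 1
G(10) = mex{1,1} = 0
G(11) = mex{0,0} = 1
G(12) = mex{1,1} = 0
G(13) = mex{0,0} = 1
G(14) = mex{1,1} = 0
G(n+2) = G(n) holds for n = 0,…,8 (a full window of length max(S) = 9), so the sequence is purely periodic with period 2.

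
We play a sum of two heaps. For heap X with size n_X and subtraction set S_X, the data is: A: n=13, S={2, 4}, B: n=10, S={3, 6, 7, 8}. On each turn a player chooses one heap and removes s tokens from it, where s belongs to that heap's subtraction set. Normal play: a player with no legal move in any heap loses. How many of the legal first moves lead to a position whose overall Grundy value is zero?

Heap A, S = {2, 4}:
G(0) = 0
G(1) = mex{} = 0
G(2) = mex{0} = 1
G(3) = mex{0} = 1
G(4) = mex{1,0} = 2
G(5) = mex{1,0} = 2
G(6) = mex{2,1} = 0
G(7) = mex{2,1} = 0
G(8) = mex{0,2} = 1
G(9) = mex{0,2} = 1
G(10) = mex{1,0} = 2
G(11) = mex{1,0} = 2
G(12) = mex{2,1} = 0
G(13) = mex{2,1} = 0
G_A(13) = 0.
Heap B, S = {3, 6, 7, 8}:
n :  0  1  2  3  4  5  6  7  8  9 10
G :  0  0  0  1  1  1  2  2  2  3  3
G_B(10) = 3.
Combined Grundy value = 0 ⊕ 3 = 3.
A winning move leaves total XOR = 0, i.e. changes one component's Grundy value g to g ⊕ X where X is the current total.
Heap A: need g' = 0⊕3 = 3. Options: 13−2→G=2, 13−4→G=1. Hits: 0.
Heap B: need g' = 3⊕3 = 0. Options: 10−3→G=2, 10−6→G=1, 10−7→G=1, 10−8→G=0. Hits: 1.

1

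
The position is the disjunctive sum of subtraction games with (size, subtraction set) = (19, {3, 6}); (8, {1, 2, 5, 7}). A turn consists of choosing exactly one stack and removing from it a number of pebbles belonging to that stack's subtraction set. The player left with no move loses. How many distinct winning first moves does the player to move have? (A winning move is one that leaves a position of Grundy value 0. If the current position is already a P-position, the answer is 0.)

3

Stack A, S = {3, 6}:
G(0) = 0
G(1) = mex{} = 0
G(2) = mex{} = 0
G(3) = mex{0} = 1
G(4) = mex{0} = 1
G(5) = mex{0} = 1
G(6) = mex{1,0} = 2
G(7) = mex{1,0} = 2
G(8) = mex{1,0} = 2
G(9) = mex{2,1} = 0
G(10) = mex{2,1} = 0
G(11) = mex{2,1} = 0
G(12) = mex{0,2} = 1
G(13) = mex{0,2} = 1
G(14) = mex{0,2} = 1
G(15) = mex{1,0} = 2
G(16) = mex{1,0} = 2
G(17) = mex{1,0} = 2
G(18) = mex{2,1} = 0
G(19) = mex{2,1} = 0
G_A(19) = 0.
Stack B, S = {1, 2, 5, 7}:
G(0) = 0
G(1) = mex{0} = 1
G(2) = mex{1,0} = 2
G(3) = mex{2,1} = 0
G(4) = mex{0,2} = 1
G(5) = mex{1,0,0} = 2
G(6) = mex{2,1,1} = 0
G(7) = mex{0,2,2,0} = 1
G(8) = mex{1,0,0,1} = 2
G_B(8) = 2.
Combined Grundy value = 0 ⊕ 2 = 2.
A winning move leaves total XOR = 0, i.e. changes one component's Grundy value g to g ⊕ X where X is the current total.
Stack A: need g' = 0⊕2 = 2. Options: 19−3→G=2, 19−6→G=1. Hits: 1.
Stack B: need g' = 2⊕2 = 0. Options: 8−1→G=1, 8−2→G=0, 8−5→G=0, 8−7→G=1. Hits: 2.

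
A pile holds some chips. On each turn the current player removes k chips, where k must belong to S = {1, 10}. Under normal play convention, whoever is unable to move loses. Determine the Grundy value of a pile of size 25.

1

n :  0  1  2  3  4  5  6  7  8  9 10 11 12 13 14 15 16 17 18 19 20 21 22 23 24 25
G :  0  1  0  1  0  1  0  1  0  1  2  0  1  0  1  0  1  0  1  0  1  2  0  1  0  1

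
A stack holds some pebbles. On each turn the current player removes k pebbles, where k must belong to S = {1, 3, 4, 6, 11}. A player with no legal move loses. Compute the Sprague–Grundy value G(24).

1

G(0) = 0
G(1) = mex{0} = 1
G(2) = mex{1} = 0
G(3) = mex{0,0} = 1
G(4) = mex{1,1,0} = 2
G(5) = mex{2,0,1} = 3
G(6) = mex{3,1,0,0} = 2
G(7) = mex{2,2,1,1} = 0
G(8) = mex{0,3,2,0} = 1
G(9) = mex{1,2,3,1} = 0
G(10) = mex{0,0,2,2} = 1
G(11) = mex{1,1,0,3,0} = 2
G(12) = mex{2,0,1,2,1} = 3
G(13) = mex{3,1,0,0,0} = 2
G(14) = mex{2,2,1,1,1} = 0
G(15) = mex{0,3,2,0,2} = 1
G(16) = mex{1,2,3,1,3} = 0
G(17) = mex{0,0,2,2,2} = 1
G(18) = mex{1,1,0,3,0} = 2
G(19) = mex{2,0,1,2,1} = 3
G(20) = mex{3,1,0,0,0} = 2
G(21) = mex{2,2,1,1,1} = 0
G(22) = mex{0,3,2,0,2} = 1
G(23) = mex{1,2,3,1,3} = 0
G(24) = mex{0,0,2,2,2} = 1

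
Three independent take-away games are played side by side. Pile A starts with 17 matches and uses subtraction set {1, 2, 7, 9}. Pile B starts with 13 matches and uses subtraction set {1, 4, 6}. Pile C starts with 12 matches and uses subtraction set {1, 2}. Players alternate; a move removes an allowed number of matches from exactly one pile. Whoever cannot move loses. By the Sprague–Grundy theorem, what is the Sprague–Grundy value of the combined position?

Pile A, S = {1, 2, 7, 9}:
n :  0  1  2  3  4  5  6  7  8  9 10 11 12 13 14 15 16 17
G :  0  1  2  0  1  2  0  1  2  3  4  0  1  2  0  1  2  0
G_A(17) = 0.
Pile B, S = {1, 4, 6}:
G(0) = 0
G(1) = mex{0} = 1
G(2) = mex{1} = 0
G(3) = mex{0} = 1
G(4) = mex{1,0} = 2
G(5) = mex{2,1} = 0
G(6) = mex{0,0,0} = 1
G(7) = mex{1,1,1} = 0
G(8) = mex{0,2,0} = 1
G(9) = mex{1,0,1} = 2
G(10) = mex{2,1,2} = 0
G(11) = mex{0,0,0} = 1
G(12) = mex{1,1,1} = 0
G(13) = mex{0,2,0} = 1
G_B(13) = 1.
Pile C, S = {1, 2}:
G(0) = 0
G(1) = mex{0} = 1
G(2) = mex{1,0} = 2
G(3) = mex{2,1} = 0
G(4) = mex{0,2} = 1
G(5) = mex{1,0} = 2
G(6) = mex{2,1} = 0
G(7) = mex{0,2} = 1
G(8) = mex{1,0} = 2
G(9) = mex{2,1} = 0
G(10) = mex{0,2} = 1
G(11) = mex{1,0} = 2
G(12) = mex{2,1} = 0
G_C(12) = 0.
Combined Grundy value = 0 ⊕ 1 ⊕ 0 = 1.

1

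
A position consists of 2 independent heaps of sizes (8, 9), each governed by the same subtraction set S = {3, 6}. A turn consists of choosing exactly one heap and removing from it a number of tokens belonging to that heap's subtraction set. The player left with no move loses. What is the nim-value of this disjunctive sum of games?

2

All heaps use S = {3, 6}:
G(0) = 0
G(1) = mex{} = 0
G(2) = mex{} = 0
G(3) = mex{0} = 1
G(4) = mex{0} = 1
G(5) = mex{0} = 1
G(6) = mex{1,0} = 2
G(7) = mex{1,0} = 2
G(8) = mex{1,0} = 2
G(9) = mex{2,1} = 0
Heap A: G(8) = 2.
Heap B: G(9) = 0.
Combined Grundy value = 2 ⊕ 0 = 2.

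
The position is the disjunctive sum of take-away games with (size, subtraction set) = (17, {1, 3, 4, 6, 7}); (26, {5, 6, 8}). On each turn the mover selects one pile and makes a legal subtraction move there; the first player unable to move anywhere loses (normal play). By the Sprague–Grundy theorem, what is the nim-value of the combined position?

3

Pile A, S = {1, 3, 4, 6, 7}:
G(0) = 0
G(1) = mex{0} = 1
G(2) = mex{1} = 0
G(3) = mex{0,0} = 1
G(4) = mex{1,1,0} = 2
G(5) = mex{2,0,1} = 3
G(6) = mex{3,1,0,0} = 2
G(7) = mex{2,2,1,1,0} = 3
G(8) = mex{3,3,2,0,1} = 4
G(9) = mex{4,2,3,1,0} = 5
G(10) = mex{5,3,2,2,1} = 0
G(11) = mex{0,4,3,3,2} = 1
G(12) = mex{1,5,4,2,3} = 0
G(13) = mex{0,0,5,3,2} = 1
G(14) = mex{1,1,0,4,3} = 2
G(15) = mex{2,0,1,5,4} = 3
G(16) = mex{3,1,0,0,5} = 2
G(17) = mex{2,2,1,1,0} = 3
G_A(17) = 3.
Pile B, S = {5, 6, 8}:
G(0) = 0
G(1) = mex{} = 0
G(2) = mex{} = 0
G(3) = mex{} = 0
G(4) = mex{} = 0
G(5) = mex{0} = 1
G(6) = mex{0,0} = 1
G(7) = mex{0,0} = 1
G(8) = mex{0,0,0} = 1
G(9) = mex{0,0,0} = 1
G(10) = mex{1,0,0} = 2
G(11) = mex{1,1,0} = 2
G(12) = mex{1,1,0} = 2
G(13) = mex{1,1,1} = 0
G(14) = mex{1,1,1} = 0
G(15) = mex{2,1,1} = 0
G(16) = mex{2,2,1} = 0
G(17) = mex{2,2,1} = 0
G(18) = mex{0,2,2} = 1
G(19) = mex{0,0,2} = 1
G(20) = mex{0,0,2} = 1
G(21) = mex{0,0,0} = 1
G(22) = mex{0,0,0} = 1
G(23) = mex{1,0,0} = 2
G(24) = mex{1,1,0} = 2
G(25) = mex{1,1,0} = 2
G(26) = mex{1,1,1} = 0
G_B(26) = 0.
Combined Grundy value = 3 ⊕ 0 = 3.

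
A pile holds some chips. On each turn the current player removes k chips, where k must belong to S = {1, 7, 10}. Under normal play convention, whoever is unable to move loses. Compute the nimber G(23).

0

G(0) = 0
G(1) = mex{0} = 1
G(2) = mex{1} = 0
G(3) = mex{0} = 1
G(4) = mex{1} = 0
G(5) = mex{0} = 1
G(6) = mex{1} = 0
G(7) = mex{0,0} = 1
G(8) = mex{1,1} = 0
G(9) = mex{0,0} = 1
G(10) = mex{1,1,0} = 2
G(11) = mex{2,0,1} = 3
G(12) = mex{3,1,0} = 2
G(13) = mex{2,0,1} = 3
G(14) = mex{3,1,0} = 2
G(15) = mex{2,0,1} = 3
G(16) = mex{3,1,0} = 2
G(17) = mex{2,2,1} = 0
G(18) = mex{0,3,0} = 1
G(19) = mex{1,2,1} = 0
G(20) = mex{0,3,2} = 1
G(21) = mex{1,2,3} = 0
G(22) = mex{0,3,2} = 1
G(23) = mex{1,2,3} = 0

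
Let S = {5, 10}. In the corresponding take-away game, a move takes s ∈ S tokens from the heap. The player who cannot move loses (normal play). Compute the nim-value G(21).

n :  0  1  2  3  4  5  6  7  8  9 10 11 12 13 14 15 16 17 18 19 20 21
G :  0  0  0  0  0  1  1  1  1  1  2  2  2  2  2  0  0  0  0  0  1  1

1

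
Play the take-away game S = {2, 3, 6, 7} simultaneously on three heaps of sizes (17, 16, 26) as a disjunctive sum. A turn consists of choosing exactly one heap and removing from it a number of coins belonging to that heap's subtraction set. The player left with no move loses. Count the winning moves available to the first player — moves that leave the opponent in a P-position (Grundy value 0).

All heaps use S = {2, 3, 6, 7}:
n :  0  1  2  3  4  5  6  7  8  9 10 11 12 13 14 15 16 17 18 19 20 21 22 23 24 25 26
G :  0  0  1  1  2  0  3  1  2  0  0  1  1  2  0  3  1  2  0  0  1  1  2  0  3  1  2
Heap A: G(17) = 2.
Heap B: G(16) = 1.
Heap C: G(26) = 2.
Combined Grundy value = 2 ⊕ 1 ⊕ 2 = 1.
A winning move leaves total XOR = 0, i.e. changes one component's Grundy value g to g ⊕ X where X is the current total.
Heap A: need g' = 2⊕1 = 3. Options: 17−2→G=3, 17−3→G=0, 17−6→G=1, 17−7→G=0. Hits: 1.
Heap B: need g' = 1⊕1 = 0. Options: 16−2→G=0, 16−3→G=2, 16−6→G=0, 16−7→G=0. Hits: 3.
Heap C: need g' = 2⊕1 = 3. Options: 26−2→G=3, 26−3→G=0, 26−6→G=1, 26−7→G=0. Hits: 1.

5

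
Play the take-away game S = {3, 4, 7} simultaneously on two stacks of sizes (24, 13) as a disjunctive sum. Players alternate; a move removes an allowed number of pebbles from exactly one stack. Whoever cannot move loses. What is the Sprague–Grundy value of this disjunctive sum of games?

0

All stacks use S = {3, 4, 7}:
G(0) = 0
G(1) = mex{} = 0
G(2) = mex{} = 0
G(3) = mex{0} = 1
G(4) = mex{0,0} = 1
G(5) = mex{0,0} = 1
G(6) = mex{1,0} = 2
G(7) = mex{1,1,0} = 2
G(8) = mex{1,1,0} = 2
G(9) = mex{2,1,0} = 3
G(10) = mex{2,2,1} = 0
G(11) = mex{2,2,1} = 0
G(12) = mex{3,2,1} = 0
G(13) = mex{0,3,2} = 1
G(14) = mex{0,0,2} = 1
G(15) = mex{0,0,2} = 1
G(16) = mex{1,0,3} = 2
G(17) = mex{1,1,0} = 2
G(18) = mex{1,1,0} = 2
G(19) = mex{2,1,0} = 3
G(20) = mex{2,2,1} = 0
G(21) = mex{2,2,1} = 0
G(22) = mex{3,2,1} = 0
G(23) = mex{0,3,2} = 1
G(24) = mex{0,0,2} = 1
Stack A: G(24) = 1.
Stack B: G(13) = 1.
Combined Grundy value = 1 ⊕ 1 = 0.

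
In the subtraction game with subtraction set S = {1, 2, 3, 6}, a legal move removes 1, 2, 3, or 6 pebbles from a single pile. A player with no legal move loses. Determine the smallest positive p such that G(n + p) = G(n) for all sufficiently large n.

G(0) = 0
G(1) = mex{0} = 1
G(2) = mex{1,0} = 2
G(3) = mex{2,1,0} = 3
G(4) = mex{3,2,1} = 0
G(5) = mex{0,3,2} = 1
G(6) = mex{1,0,3,0} = 2
G(7) = mex{2,1,0,1} = 3
G(8) = mex{3,2,1,2} = 0
G(9) = mex{0,3,2,3} = 1
G(10) = mex{1,0,3,0} = 2
G(11) = mex{2,1,0,1} = 3
G(12) = mex{3,2,1,2} = 0
G(13) = mex{0,3,2,3} = 1
G(14) = mex{1,0,3,0} = 2
G(n+4) = G(n) holds for n = 0,…,5 (a full window of length max(S) = 6), so the sequence is purely periodic with period 4.

4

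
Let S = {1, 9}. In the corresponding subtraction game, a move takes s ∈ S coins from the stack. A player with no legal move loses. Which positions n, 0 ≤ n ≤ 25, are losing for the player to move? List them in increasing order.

0, 2, 4, 6, 8, 10, 12, 14, 16, 18, 20, 22, 24

n :  0  1  2  3  4  5  6  7  8  9 10 11 12 13 14 15 16 17 18 19 20 21 22 23 24 25
G :  0  1  0  1  0  1  0  1  0  1  0  1  0  1  0  1  0  1  0  1  0  1  0  1  0  1
P-positions are exactly the n with G(n) = 0.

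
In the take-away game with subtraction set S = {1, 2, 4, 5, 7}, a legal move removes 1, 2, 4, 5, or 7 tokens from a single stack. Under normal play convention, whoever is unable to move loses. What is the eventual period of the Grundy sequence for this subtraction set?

G(0) = 0
G(1) = mex{0} = 1
G(2) = mex{1,0} = 2
G(3) = mex{2,1} = 0
G(4) = mex{0,2,0} = 1
G(5) = mex{1,0,1,0} = 2
G(6) = mex{2,1,2,1} = 0
G(7) = mex{0,2,0,2,0} = 1
G(8) = mex{1,0,1,0,1} = 2
G(9) = mex{2,1,2,1,2} = 0
G(10) = mex{0,2,0,2,0} = 1
G(11) = mex{1,0,1,0,1} = 2
G(12) = mex{2,1,2,1,2} = 0
G(13) = mex{0,2,0,2,0} = 1
G(14) = mex{1,0,1,0,1} = 2
G(n+3) = G(n) holds for n = 0,…,6 (a full window of length max(S) = 7), so the sequence is purely periodic with period 3.

3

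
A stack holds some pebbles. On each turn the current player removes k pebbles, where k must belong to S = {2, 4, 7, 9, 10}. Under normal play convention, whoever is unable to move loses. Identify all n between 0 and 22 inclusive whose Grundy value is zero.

0, 1, 6, 12, 17, 18

n :  0  1  2  3  4  5  6  7  8  9 10 11 12 13 14 15 16 17 18 19 20 21 22
G :  0  0  1  1  2  2  0  3  1  4  2  5  0  3  1  4  2  0  0  1  1  2  2
P-positions are exactly the n with G(n) = 0.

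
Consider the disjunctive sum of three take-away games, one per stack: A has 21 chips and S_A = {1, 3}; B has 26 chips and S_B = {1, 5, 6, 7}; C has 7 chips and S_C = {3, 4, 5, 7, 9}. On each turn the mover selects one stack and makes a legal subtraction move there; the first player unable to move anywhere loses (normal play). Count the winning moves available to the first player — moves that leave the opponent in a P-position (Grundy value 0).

4

Stack A, S = {1, 3}:
n :  0  1  2  3  4  5  6  7  8  9 10 11 12 13 14 15 16 17 18 19 20 21
G :  0  1  0  1  0  1  0  1  0  1  0  1  0  1  0  1  0  1  0  1  0  1
G_A(21) = 1.
Stack B, S = {1, 5, 6, 7}:
G(0) = 0
G(1) = mex{0} = 1
G(2) = mex{1} = 0
G(3) = mex{0} = 1
G(4) = mex{1} = 0
G(5) = mex{0,0} = 1
G(6) = mex{1,1,0} = 2
G(7) = mex{2,0,1,0} = 3
G(8) = mex{3,1,0,1} = 2
G(9) = mex{2,0,1,0} = 3
G(10) = mex{3,1,0,1} = 2
G(11) = mex{2,2,1,0} = 3
G(12) = mex{3,3,2,1} = 0
G(13) = mex{0,2,3,2} = 1
G(14) = mex{1,3,2,3} = 0
G(15) = mex{0,2,3,2} = 1
G(16) = mex{1,3,2,3} = 0
G(17) = mex{0,0,3,2} = 1
G(18) = mex{1,1,0,3} = 2
G(19) = mex{2,0,1,0} = 3
G(20) = mex{3,1,0,1} = 2
G(21) = mex{2,0,1,0} = 3
G(22) = mex{3,1,0,1} = 2
G(23) = mex{2,2,1,0} = 3
G(24) = mex{3,3,2,1} = 0
G(25) = mex{0,2,3,2} = 1
G(26) = mex{1,3,2,3} = 0
G_B(26) = 0.
Stack C, S = {3, 4, 5, 7, 9}:
G(0) = 0
G(1) = mex{} = 0
G(2) = mex{} = 0
G(3) = mex{0} = 1
G(4) = mex{0,0} = 1
G(5) = mex{0,0,0} = 1
G(6) = mex{1,0,0} = 2
G(7) = mex{1,1,0,0} = 2
G_C(7) = 2.
Combined Grundy value = 1 ⊕ 0 ⊕ 2 = 3.
A winning move leaves total XOR = 0, i.e. changes one component's Grundy value g to g ⊕ X where X is the current total.
Stack A: need g' = 1⊕3 = 2. Options: 21−1→G=0, 21−3→G=0. Hits: 0.
Stack B: need g' = 0⊕3 = 3. Options: 26−1→G=1, 26−5→G=3, 26−6→G=2, 26−7→G=3. Hits: 2.
Stack C: need g' = 2⊕3 = 1. Options: 7−3→G=1, 7−4→G=1, 7−5→G=0, 7−7→G=0. Hits: 2.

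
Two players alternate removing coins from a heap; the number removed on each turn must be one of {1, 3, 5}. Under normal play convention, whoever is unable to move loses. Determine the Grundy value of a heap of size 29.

n :  0  1  2  3  4  5  6  7  8  9 10 11 12 13 14 15 16 17 18 19 20 21 22 23 24 25 26 27 28 29
G :  0  1  0  1  0  1  0  1  0  1  0  1  0  1  0  1  0  1  0  1  0  1  0  1  0  1  0  1  0  1

1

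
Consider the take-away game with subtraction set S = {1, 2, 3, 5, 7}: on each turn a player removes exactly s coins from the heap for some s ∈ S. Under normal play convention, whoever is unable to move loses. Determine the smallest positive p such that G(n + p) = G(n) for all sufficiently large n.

G(0) = 0
G(1) = mex{0} = 1
G(2) = mex{1,0} = 2
G(3) = mex{2,1,0} = 3
G(4) = mex{3,2,1} = 0
G(5) = mex{0,3,2,0} = 1
G(6) = mex{1,0,3,1} = 2
G(7) = mex{2,1,0,2,0} = 3
G(8) = mex{3,2,1,3,1} = 0
G(9) = mex{0,3,2,0,2} = 1
G(10) = mex{1,0,3,1,3} = 2
G(11) = mex{2,1,0,2,0} = 3
G(12) = mex{3,2,1,3,1} = 0
G(13) = mex{0,3,2,0,2} = 1
G(14) = mex{1,0,3,1,3} = 2
G(n+4) = G(n) holds for n = 0,…,6 (a full window of length max(S) = 7), so the sequence is purely periodic with period 4.

4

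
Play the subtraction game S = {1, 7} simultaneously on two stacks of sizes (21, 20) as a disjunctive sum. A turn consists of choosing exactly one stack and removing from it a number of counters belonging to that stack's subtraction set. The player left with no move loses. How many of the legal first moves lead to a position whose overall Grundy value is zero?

4

All stacks use S = {1, 7}:
G(0) = 0
G(1) = mex{0} = 1
G(2) = mex{1} = 0
G(3) = mex{0} = 1
G(4) = mex{1} = 0
G(5) = mex{0} = 1
G(6) = mex{1} = 0
G(7) = mex{0,0} = 1
G(8) = mex{1,1} = 0
G(9) = mex{0,0} = 1
G(10) = mex{1,1} = 0
G(11) = mex{0,0} = 1
G(12) = mex{1,1} = 0
G(13) = mex{0,0} = 1
G(14) = mex{1,1} = 0
G(15) = mex{0,0} = 1
G(16) = mex{1,1} = 0
G(17) = mex{0,0} = 1
G(18) = mex{1,1} = 0
G(19) = mex{0,0} = 1
G(20) = mex{1,1} = 0
G(21) = mex{0,0} = 1
Stack A: G(21) = 1.
Stack B: G(20) = 0.
Combined Grundy value = 1 ⊕ 0 = 1.
A winning move leaves total XOR = 0, i.e. changes one component's Grundy value g to g ⊕ X where X is the current total.
Stack A: need g' = 1⊕1 = 0. Options: 21−1→G=0, 21−7→G=0. Hits: 2.
Stack B: need g' = 0⊕1 = 1. Options: 20−1→G=1, 20−7→G=1. Hits: 2.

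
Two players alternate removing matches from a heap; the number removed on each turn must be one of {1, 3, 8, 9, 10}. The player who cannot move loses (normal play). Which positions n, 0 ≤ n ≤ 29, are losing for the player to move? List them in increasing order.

0, 2, 4, 6, 17, 19, 21, 23

n :  0  1  2  3  4  5  6  7  8  9 10 11 12 13 14 15 16 17 18 19 20 21 22 23 24 25 26 27 28 29
G :  0  1  0  1  0  1  0  1  2  3  2  3  2  3  2  3  4  0  1  0  1  0  1  0  1  2  3  2  3  2
P-positions are exactly the n with G(n) = 0.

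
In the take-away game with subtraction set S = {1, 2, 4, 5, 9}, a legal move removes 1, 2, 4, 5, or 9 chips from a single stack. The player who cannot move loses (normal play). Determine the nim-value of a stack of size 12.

3

G(0) = 0
G(1) = mex{0} = 1
G(2) = mex{1,0} = 2
G(3) = mex{2,1} = 0
G(4) = mex{0,2,0} = 1
G(5) = mex{1,0,1,0} = 2
G(6) = mex{2,1,2,1} = 0
G(7) = mex{0,2,0,2} = 1
G(8) = mex{1,0,1,0} = 2
G(9) = mex{2,1,2,1,0} = 3
G(10) = mex{3,2,0,2,1} = 4
G(11) = mex{4,3,1,0,2} = 5
G(12) = mex{5,4,2,1,0} = 3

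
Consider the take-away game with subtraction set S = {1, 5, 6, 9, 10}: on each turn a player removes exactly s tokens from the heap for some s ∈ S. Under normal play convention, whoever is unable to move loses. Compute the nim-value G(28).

5

G(0) = 0
G(1) = mex{0} = 1
G(2) = mex{1} = 0
G(3) = mex{0} = 1
G(4) = mex{1} = 0
G(5) = mex{0,0} = 1
G(6) = mex{1,1,0} = 2
G(7) = mex{2,0,1} = 3
G(8) = mex{3,1,0} = 2
G(9) = mex{2,0,1,0} = 3
G(10) = mex{3,1,0,1,0} = 2
G(11) = mex{2,2,1,0,1} = 3
G(12) = mex{3,3,2,1,0} = 4
G(13) = mex{4,2,3,0,1} = 5
G(14) = mex{5,3,2,1,0} = 4
G(15) = mex{4,2,3,2,1} = 0
G(16) = mex{0,3,2,3,2} = 1
G(17) = mex{1,4,3,2,3} = 0
G(18) = mex{0,5,4,3,2} = 1
G(19) = mex{1,4,5,2,3} = 0
G(20) = mex{0,0,4,3,2} = 1
G(21) = mex{1,1,0,4,3} = 2
G(22) = mex{2,0,1,5,4} = 3
G(23) = mex{3,1,0,4,5} = 2
G(24) = mex{2,0,1,0,4} = 3
G(25) = mex{3,1,0,1,0} = 2
G(26) = mex{2,2,1,0,1} = 3
G(27) = mex{3,3,2,1,0} = 4
G(28) = mex{4,2,3,0,1} = 5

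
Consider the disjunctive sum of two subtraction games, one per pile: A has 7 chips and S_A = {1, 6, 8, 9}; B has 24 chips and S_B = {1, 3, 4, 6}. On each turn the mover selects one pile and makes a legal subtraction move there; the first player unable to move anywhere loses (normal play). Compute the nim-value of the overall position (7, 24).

Pile A, S = {1, 6, 8, 9}:
G(0) = 0
G(1) = mex{0} = 1
G(2) = mex{1} = 0
G(3) = mex{0} = 1
G(4) = mex{1} = 0
G(5) = mex{0} = 1
G(6) = mex{1,0} = 2
G(7) = mex{2,1} = 0
G_A(7) = 0.
Pile B, S = {1, 3, 4, 6}:
G(0) = 0
G(1) = mex{0} = 1
G(2) = mex{1} = 0
G(3) = mex{0,0} = 1
G(4) = mex{1,1,0} = 2
G(5) = mex{2,0,1} = 3
G(6) = mex{3,1,0,0} = 2
G(7) = mex{2,2,1,1} = 0
G(8) = mex{0,3,2,0} = 1
G(9) = mex{1,2,3,1} = 0
G(10) = mex{0,0,2,2} = 1
G(11) = mex{1,1,0,3} = 2
G(12) = mex{2,0,1,2} = 3
G(13) = mex{3,1,0,0} = 2
G(14) = mex{2,2,1,1} = 0
G(15) = mex{0,3,2,0} = 1
G(16) = mex{1,2,3,1} = 0
G(17) = mex{0,0,2,2} = 1
G(18) = mex{1,1,0,3} = 2
G(19) = mex{2,0,1,2} = 3
G(20) = mex{3,1,0,0} = 2
G(21) = mex{2,2,1,1} = 0
G(22) = mex{0,3,2,0} = 1
G(23) = mex{1,2,3,1} = 0
G(24) = mex{0,0,2,2} = 1
G_B(24) = 1.
Combined Grundy value = 0 ⊕ 1 = 1.

1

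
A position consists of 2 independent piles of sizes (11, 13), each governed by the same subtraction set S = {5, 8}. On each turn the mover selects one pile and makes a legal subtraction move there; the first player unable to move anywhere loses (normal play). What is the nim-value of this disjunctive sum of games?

All piles use S = {5, 8}:
n :  0  1  2  3  4  5  6  7  8  9 10 11 12 13
G :  0  0  0  0  0  1  1  1  1  1  2  2  2  0
Pile A: G(11) = 2.
Pile B: G(13) = 0.
Combined Grundy value = 2 ⊕ 0 = 2.

2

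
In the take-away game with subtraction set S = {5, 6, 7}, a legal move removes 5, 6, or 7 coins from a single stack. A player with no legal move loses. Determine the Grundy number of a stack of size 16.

n :  0  1  2  3  4  5  6  7  8  9 10 11 12 13 14 15 16
G :  0  0  0  0  0  1  1  1  1  1  2  2  0  0  0  0  0

0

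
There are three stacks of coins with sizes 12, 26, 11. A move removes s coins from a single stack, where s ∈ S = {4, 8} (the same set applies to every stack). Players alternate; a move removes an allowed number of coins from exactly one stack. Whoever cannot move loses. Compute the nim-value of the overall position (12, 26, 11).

2

All stacks use S = {4, 8}:
n :  0  1  2  3  4  5  6  7  8  9 10 11 12 13 14 15 16 17 18 19 20 21 22 23 24 25 26
G :  0  0  0  0  1  1  1  1  2  2  2  2  0  0  0  0  1  1  1  1  2  2  2  2  0  0  0
Stack A: G(12) = 0.
Stack B: G(26) = 0.
Stack C: G(11) = 2.
Combined Grundy value = 0 ⊕ 0 ⊕ 2 = 2.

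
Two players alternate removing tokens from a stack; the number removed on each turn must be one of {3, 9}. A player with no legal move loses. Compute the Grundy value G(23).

G(0) = 0
G(1) = mex{} = 0
G(2) = mex{} = 0
G(3) = mex{0} = 1
G(4) = mex{0} = 1
G(5) = mex{0} = 1
G(6) = mex{1} = 0
G(7) = mex{1} = 0
G(8) = mex{1} = 0
G(9) = mex{0,0} = 1
G(10) = mex{0,0} = 1
G(11) = mex{0,0} = 1
G(12) = mex{1,1} = 0
G(13) = mex{1,1} = 0
G(14) = mex{1,1} = 0
G(15) = mex{0,0} = 1
G(16) = mex{0,0} = 1
G(17) = mex{0,0} = 1
G(18) = mex{1,1} = 0
G(19) = mex{1,1} = 0
G(20) = mex{1,1} = 0
G(21) = mex{0,0} = 1
G(22) = mex{0,0} = 1
G(23) = mex{0,0} = 1

1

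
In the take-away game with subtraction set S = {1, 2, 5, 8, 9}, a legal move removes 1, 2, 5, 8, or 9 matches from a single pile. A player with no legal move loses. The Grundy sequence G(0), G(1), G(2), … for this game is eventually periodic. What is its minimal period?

10

n :  0  1  2  3  4  5  6  7  8  9 10 11 12 13 14 15 16 17 18 19 20 21
G :  0  1  2  0  1  2  0  1  2  3  0  1  2  0  1  2  0  1  2  3  0  1
G(n+10) = G(n) holds for n = 0,…,8 (a full window of length max(S) = 9), so the sequence is purely periodic with period 10.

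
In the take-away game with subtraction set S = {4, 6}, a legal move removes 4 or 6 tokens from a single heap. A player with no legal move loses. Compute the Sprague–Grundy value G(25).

1

n :  0  1  2  3  4  5  6  7  8  9 10 11 12 13 14 15 16 17 18 19 20 21 22 23 24 25
G :  0  0  0  0  1  1  1  1  2  2  0  0  0  0  1  1  1  1  2  2  0  0  0  0  1  1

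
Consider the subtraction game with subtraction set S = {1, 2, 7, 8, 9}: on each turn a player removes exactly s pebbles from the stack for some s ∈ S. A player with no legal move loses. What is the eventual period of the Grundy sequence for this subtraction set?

G(0) = 0
G(1) = mex{0} = 1
G(2) = mex{1,0} = 2
G(3) = mex{2,1} = 0
G(4) = mex{0,2} = 1
G(5) = mex{1,0} = 2
G(6) = mex{2,1} = 0
G(7) = mex{0,2,0} = 1
G(8) = mex{1,0,1,0} = 2
G(9) = mex{2,1,2,1,0} = 3
G(10) = mex{3,2,0,2,1} = 4
G(11) = mex{4,3,1,0,2} = 5
G(12) = mex{5,4,2,1,0} = 3
G(13) = mex{3,5,0,2,1} = 4
G(14) = mex{4,3,1,0,2} = 5
G(15) = mex{5,4,2,1,0} = 3
G(16) = mex{3,5,3,2,1} = 0
G(17) = mex{0,3,4,3,2} = 1
G(18) = mex{1,0,5,4,3} = 2
G(19) = mex{2,1,3,5,4} = 0
G(20) = mex{0,2,4,3,5} = 1
G(21) = mex{1,0,5,4,3} = 2
G(22) = mex{2,1,3,5,4} = 0
G(23) = mex{0,2,0,3,5} = 1
G(24) = mex{1,0,1,0,3} = 2
G(25) = mex{2,1,2,1,0} = 3
G(26) = mex{3,2,0,2,1} = 4
G(27) = mex{4,3,1,0,2} = 5
G(28) = mex{5,4,2,1,0} = 3
G(29) = mex{3,5,0,2,1} = 4
G(30) = mex{4,3,1,0,2} = 5
G(31) = mex{5,4,2,1,0} = 3
G(32) = mex{3,5,3,2,1} = 0
G(33) = mex{0,3,4,3,2} = 1
G(n+16) = G(n) holds for n = 0,…,8 (a full window of length max(S) = 9), so the sequence is purely periodic with period 16.

16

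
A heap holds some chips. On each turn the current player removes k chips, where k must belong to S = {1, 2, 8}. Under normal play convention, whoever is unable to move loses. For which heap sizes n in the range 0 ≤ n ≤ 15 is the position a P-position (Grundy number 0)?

n :  0  1  2  3  4  5  6  7  8  9 10 11 12 13 14 15
G :  0  1  2  0  1  2  0  1  2  0  1  2  0  1  2  0
P-positions are exactly the n with G(n) = 0.

0, 3, 6, 9, 12, 15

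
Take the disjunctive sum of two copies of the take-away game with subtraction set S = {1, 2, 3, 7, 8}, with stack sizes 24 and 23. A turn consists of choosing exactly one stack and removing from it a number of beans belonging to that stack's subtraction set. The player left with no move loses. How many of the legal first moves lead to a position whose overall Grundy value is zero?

All stacks use S = {1, 2, 3, 7, 8}:
G(0) = 0
G(1) = mex{0} = 1
G(2) = mex{1,0} = 2
G(3) = mex{2,1,0} = 3
G(4) = mex{3,2,1} = 0
G(5) = mex{0,3,2} = 1
G(6) = mex{1,0,3} = 2
G(7) = mex{2,1,0,0} = 3
G(8) = mex{3,2,1,1,0} = 4
G(9) = mex{4,3,2,2,1} = 0
G(10) = mex{0,4,3,3,2} = 1
G(11) = mex{1,0,4,0,3} = 2
G(12) = mex{2,1,0,1,0} = 3
G(13) = mex{3,2,1,2,1} = 0
G(14) = mex{0,3,2,3,2} = 1
G(15) = mex{1,0,3,4,3} = 2
G(16) = mex{2,1,0,0,4} = 3
G(17) = mex{3,2,1,1,0} = 4
G(18) = mex{4,3,2,2,1} = 0
G(19) = mex{0,4,3,3,2} = 1
G(20) = mex{1,0,4,0,3} = 2
G(21) = mex{2,1,0,1,0} = 3
G(22) = mex{3,2,1,2,1} = 0
G(23) = mex{0,3,2,3,2} = 1
G(24) = mex{1,0,3,4,3} = 2
Stack A: G(24) = 2.
Stack B: G(23) = 1.
Combined Grundy value = 2 ⊕ 1 = 3.
A winning move leaves total XOR = 0, i.e. changes one component's Grundy value g to g ⊕ X where X is the current total.
Stack A: need g' = 2⊕3 = 1. Options: 24−1→G=1, 24−2→G=0, 24−3→G=3, 24−7→G=4, 24−8→G=3. Hits: 1.
Stack B: need g' = 1⊕3 = 2. Options: 23−1→G=0, 23−2→G=3, 23−3→G=2, 23−7→G=3, 23−8→G=2. Hits: 2.

3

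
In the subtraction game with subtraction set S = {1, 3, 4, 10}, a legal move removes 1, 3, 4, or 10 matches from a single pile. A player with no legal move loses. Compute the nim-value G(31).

n :  0  1  2  3  4  5  6  7  8  9 10 11 12 13 14 15 16 17 18 19 20 21 22 23 24 25 26 27 28 29 30 31
G :  0  1  0  1  2  3  2  0  1  0  1  2  3  2  0  1  0  1  2  3  2  0  1  0  1  2  3  2  0  1  0  1

1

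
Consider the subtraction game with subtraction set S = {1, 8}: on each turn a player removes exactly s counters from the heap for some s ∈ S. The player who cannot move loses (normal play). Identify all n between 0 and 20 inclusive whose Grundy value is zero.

n :  0  1  2  3  4  5  6  7  8  9 10 11 12 13 14 15 16 17 18 19 20
G :  0  1  0  1  0  1  0  1  2  0  1  0  1  0  1  0  1  2  0  1  0
P-positions are exactly the n with G(n) = 0.

0, 2, 4, 6, 9, 11, 13, 15, 18, 20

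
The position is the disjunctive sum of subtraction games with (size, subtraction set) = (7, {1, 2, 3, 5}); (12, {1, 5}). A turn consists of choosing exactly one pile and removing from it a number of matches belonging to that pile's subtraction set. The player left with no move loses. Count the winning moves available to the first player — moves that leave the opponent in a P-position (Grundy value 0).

1

Pile A, S = {1, 2, 3, 5}:
G(0) = 0
G(1) = mex{0} = 1
G(2) = mex{1,0} = 2
G(3) = mex{2,1,0} = 3
G(4) = mex{3,2,1} = 0
G(5) = mex{0,3,2,0} = 1
G(6) = mex{1,0,3,1} = 2
G(7) = mex{2,1,0,2} = 3
G_A(7) = 3.
Pile B, S = {1, 5}:
n :  0  1  2  3  4  5  6  7  8  9 10 11 12
G :  0  1  0  1  0  1  0  1  0  1  0  1  0
G_B(12) = 0.
Combined Grundy value = 3 ⊕ 0 = 3.
A winning move leaves total XOR = 0, i.e. changes one component's Grundy value g to g ⊕ X where X is the current total.
Pile A: need g' = 3⊕3 = 0. Options: 7−1→G=2, 7−2→G=1, 7−3→G=0, 7−5→G=2. Hits: 1.
Pile B: need g' = 0⊕3 = 3. Options: 12−1→G=1, 12−5→G=1. Hits: 0.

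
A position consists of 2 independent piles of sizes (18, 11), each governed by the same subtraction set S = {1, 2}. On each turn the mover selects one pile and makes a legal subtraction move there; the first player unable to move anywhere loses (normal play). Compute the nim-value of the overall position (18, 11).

All piles use S = {1, 2}:
G(0) = 0
G(1) = mex{0} = 1
G(2) = mex{1,0} = 2
G(3) = mex{2,1} = 0
G(4) = mex{0,2} = 1
G(5) = mex{1,0} = 2
G(6) = mex{2,1} = 0
G(7) = mex{0,2} = 1
G(8) = mex{1,0} = 2
G(9) = mex{2,1} = 0
G(10) = mex{0,2} = 1
G(11) = mex{1,0} = 2
G(12) = mex{2,1} = 0
G(13) = mex{0,2} = 1
G(14) = mex{1,0} = 2
G(15) = mex{2,1} = 0
G(16) = mex{0,2} = 1
G(17) = mex{1,0} = 2
G(18) = mex{2,1} = 0
Pile A: G(18) = 0.
Pile B: G(11) = 2.
Combined Grundy value = 0 ⊕ 2 = 2.

2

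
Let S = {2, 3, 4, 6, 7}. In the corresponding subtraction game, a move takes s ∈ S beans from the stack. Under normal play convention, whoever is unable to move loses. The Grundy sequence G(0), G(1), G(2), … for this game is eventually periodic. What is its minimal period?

9

G(0) = 0
G(1) = mex{} = 0
G(2) = mex{0} = 1
G(3) = mex{0,0} = 1
G(4) = mex{1,0,0} = 2
G(5) = mex{1,1,0} = 2
G(6) = mex{2,1,1,0} = 3
G(7) = mex{2,2,1,0,0} = 3
G(8) = mex{3,2,2,1,0} = 4
G(9) = mex{3,3,2,1,1} = 0
G(10) = mex{4,3,3,2,1} = 0
G(11) = mex{0,4,3,2,2} = 1
G(12) = mex{0,0,4,3,2} = 1
G(13) = mex{1,0,0,3,3} = 2
G(14) = mex{1,1,0,4,3} = 2
G(15) = mex{2,1,1,0,4} = 3
G(16) = mex{2,2,1,0,0} = 3
G(17) = mex{3,2,2,1,0} = 4
G(18) = mex{3,3,2,1,1} = 0
G(19) = mex{4,3,3,2,1} = 0
G(n+9) = G(n) holds for n = 0,…,6 (a full window of length max(S) = 7), so the sequence is purely periodic with period 9.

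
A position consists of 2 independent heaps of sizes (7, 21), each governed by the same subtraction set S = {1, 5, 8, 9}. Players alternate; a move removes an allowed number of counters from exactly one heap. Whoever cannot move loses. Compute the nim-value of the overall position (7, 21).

0

All heaps use S = {1, 5, 8, 9}:
G(0) = 0
G(1) = mex{0} = 1
G(2) = mex{1} = 0
G(3) = mex{0} = 1
G(4) = mex{1} = 0
G(5) = mex{0,0} = 1
G(6) = mex{1,1} = 0
G(7) = mex{0,0} = 1
G(8) = mex{1,1,0} = 2
G(9) = mex{2,0,1,0} = 3
G(10) = mex{3,1,0,1} = 2
G(11) = mex{2,0,1,0} = 3
G(12) = mex{3,1,0,1} = 2
G(13) = mex{2,2,1,0} = 3
G(14) = mex{3,3,0,1} = 2
G(15) = mex{2,2,1,0} = 3
G(16) = mex{3,3,2,1} = 0
G(17) = mex{0,2,3,2} = 1
G(18) = mex{1,3,2,3} = 0
G(19) = mex{0,2,3,2} = 1
G(20) = mex{1,3,2,3} = 0
G(21) = mex{0,0,3,2} = 1
Heap A: G(7) = 1.
Heap B: G(21) = 1.
Combined Grundy value = 1 ⊕ 1 = 0.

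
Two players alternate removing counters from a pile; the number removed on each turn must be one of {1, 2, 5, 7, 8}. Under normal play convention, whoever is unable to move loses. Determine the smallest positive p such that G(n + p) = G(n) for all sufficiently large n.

3

G(0) = 0
G(1) = mex{0} = 1
G(2) = mex{1,0} = 2
G(3) = mex{2,1} = 0
G(4) = mex{0,2} = 1
G(5) = mex{1,0,0} = 2
G(6) = mex{2,1,1} = 0
G(7) = mex{0,2,2,0} = 1
G(8) = mex{1,0,0,1,0} = 2
G(9) = mex{2,1,1,2,1} = 0
G(10) = mex{0,2,2,0,2} = 1
G(11) = mex{1,0,0,1,0} = 2
G(12) = mex{2,1,1,2,1} = 0
G(13) = mex{0,2,2,0,2} = 1
G(14) = mex{1,0,0,1,0} = 2
G(n+3) = G(n) holds for n = 0,…,7 (a full window of length max(S) = 8), so the sequence is purely periodic with period 3.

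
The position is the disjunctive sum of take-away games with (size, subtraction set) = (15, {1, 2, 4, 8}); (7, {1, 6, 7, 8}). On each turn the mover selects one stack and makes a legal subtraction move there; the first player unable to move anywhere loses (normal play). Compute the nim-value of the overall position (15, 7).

Stack A, S = {1, 2, 4, 8}:
n :  0  1  2  3  4  5  6  7  8  9 10 11 12 13 14 15
G :  0  1  2  0  1  2  0  1  2  0  1  2  0  1  2  0
G_A(15) = 0.
Stack B, S = {1, 6, 7, 8}:
n : 0 1 2 3 4 5 6 7
G : 0 1 0 1 0 1 2 3
G_B(7) = 3.
Combined Grundy value = 0 ⊕ 3 = 3.

3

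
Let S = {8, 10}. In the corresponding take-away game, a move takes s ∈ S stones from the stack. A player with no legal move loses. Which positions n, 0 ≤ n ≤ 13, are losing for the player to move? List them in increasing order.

0, 1, 2, 3, 4, 5, 6, 7

n :  0  1  2  3  4  5  6  7  8  9 10 11 12 13
G :  0  0  0  0  0  0  0  0  1  1  1  1  1  1
P-positions are exactly the n with G(n) = 0.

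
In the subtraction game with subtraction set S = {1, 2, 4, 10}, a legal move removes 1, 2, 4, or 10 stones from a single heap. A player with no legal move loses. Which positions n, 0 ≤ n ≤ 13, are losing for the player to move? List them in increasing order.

0, 3, 6, 9, 12

n :  0  1  2  3  4  5  6  7  8  9 10 11 12 13
G :  0  1  2  0  1  2  0  1  2  0  1  2  0  1
P-positions are exactly the n with G(n) = 0.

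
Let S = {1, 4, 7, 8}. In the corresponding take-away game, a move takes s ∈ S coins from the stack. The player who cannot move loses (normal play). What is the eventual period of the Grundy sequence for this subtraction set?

25

n :  0  1  2  3  4  5  6  7  8  9 10 11 12 13 14 15 16 17 18 19 20 21 22 23 24 25 26 27 28 29 30 31 32 33 34 35 36 37 38 39 40 41 42 43 44 45 46 47 48 49 50 51
G :  0  1  0  1  2  0  1  2  3  2  3  0  1  3  0  1  0  1  2  3  2  4  3  2  3  0  1  0  1  2  0  1  2  3  2  3  0  1  3  0  1  0  1  2  3  2  4  3  2  3  0  1
G(n+25) = G(n) holds for n = 0,…,7 (a full window of length max(S) = 8), so the sequence is purely periodic with period 25.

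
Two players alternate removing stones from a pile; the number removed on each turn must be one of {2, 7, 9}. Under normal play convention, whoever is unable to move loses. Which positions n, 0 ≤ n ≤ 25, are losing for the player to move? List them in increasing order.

0, 1, 4, 5, 15, 16, 19, 20

G(0) = 0
G(1) = mex{} = 0
G(2) = mex{0} = 1
G(3) = mex{0} = 1
G(4) = mex{1} = 0
G(5) = mex{1} = 0
G(6) = mex{0} = 1
G(7) = mex{0,0} = 1
G(8) = mex{1,0} = 2
G(9) = mex{1,1,0} = 2
G(10) = mex{2,1,0} = 3
G(11) = mex{2,0,1} = 3
G(12) = mex{3,0,1} = 2
G(13) = mex{3,1,0} = 2
G(14) = mex{2,1,0} = 3
G(15) = mex{2,2,1} = 0
G(16) = mex{3,2,1} = 0
G(17) = mex{0,3,2} = 1
G(18) = mex{0,3,2} = 1
G(19) = mex{1,2,3} = 0
G(20) = mex{1,2,3} = 0
G(21) = mex{0,3,2} = 1
G(22) = mex{0,0,2} = 1
G(23) = mex{1,0,3} = 2
G(24) = mex{1,1,0} = 2
G(25) = mex{2,1,0} = 3
P-positions are exactly the n with G(n) = 0.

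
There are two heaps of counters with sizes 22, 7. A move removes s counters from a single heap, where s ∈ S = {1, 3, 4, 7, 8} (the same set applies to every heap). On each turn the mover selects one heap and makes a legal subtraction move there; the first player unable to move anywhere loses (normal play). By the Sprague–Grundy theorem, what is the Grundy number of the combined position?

All heaps use S = {1, 3, 4, 7, 8}:
G(0) = 0
G(1) = mex{0} = 1
G(2) = mex{1} = 0
G(3) = mex{0,0} = 1
G(4) = mex{1,1,0} = 2
G(5) = mex{2,0,1} = 3
G(6) = mex{3,1,0} = 2
G(7) = mex{2,2,1,0} = 3
G(8) = mex{3,3,2,1,0} = 4
G(9) = mex{4,2,3,0,1} = 5
G(10) = mex{5,3,2,1,0} = 4
G(11) = mex{4,4,3,2,1} = 0
G(12) = mex{0,5,4,3,2} = 1
G(13) = mex{1,4,5,2,3} = 0
G(14) = mex{0,0,4,3,2} = 1
G(15) = mex{1,1,0,4,3} = 2
G(16) = mex{2,0,1,5,4} = 3
G(17) = mex{3,1,0,4,5} = 2
G(18) = mex{2,2,1,0,4} = 3
G(19) = mex{3,3,2,1,0} = 4
G(20) = mex{4,2,3,0,1} = 5
G(21) = mex{5,3,2,1,0} = 4
G(22) = mex{4,4,3,2,1} = 0
Heap A: G(22) = 0.
Heap B: G(7) = 3.
Combined Grundy value = 0 ⊕ 3 = 3.

3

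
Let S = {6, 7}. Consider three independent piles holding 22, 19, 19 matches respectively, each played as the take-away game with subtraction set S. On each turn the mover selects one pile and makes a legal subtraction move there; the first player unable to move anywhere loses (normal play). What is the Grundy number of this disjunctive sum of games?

1

All piles use S = {6, 7}:
n :  0  1  2  3  4  5  6  7  8  9 10 11 12 13 14 15 16 17 18 19 20 21 22
G :  0  0  0  0  0  0  1  1  1  1  1  1  2  0  0  0  0  0  0  1  1  1  1
Pile A: G(22) = 1.
Pile B: G(19) = 1.
Pile C: G(19) = 1.
Combined Grundy value = 1 ⊕ 1 ⊕ 1 = 1.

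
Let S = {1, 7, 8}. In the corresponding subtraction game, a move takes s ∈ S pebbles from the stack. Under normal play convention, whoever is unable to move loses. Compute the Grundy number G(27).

n :  0  1  2  3  4  5  6  7  8  9 10 11 12 13 14 15 16 17 18 19 20 21 22 23 24 25 26 27
G :  0  1  0  1  0  1  0  1  2  3  2  3  2  3  2  0  1  0  1  0  1  0  1  2  3  2  3  2

2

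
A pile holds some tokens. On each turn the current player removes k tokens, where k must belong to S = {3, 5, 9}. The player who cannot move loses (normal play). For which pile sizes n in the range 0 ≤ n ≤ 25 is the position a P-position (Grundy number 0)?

n :  0  1  2  3  4  5  6  7  8  9 10 11 12 13 14 15 16 17 18 19 20 21 22 23 24 25
G :  0  0  0  1  1  1  2  2  0  3  3  1  0  2  0  1  0  1  0  1  0  1  0  1  0  1
P-positions are exactly the n with G(n) = 0.

0, 1, 2, 8, 12, 14, 16, 18, 20, 22, 24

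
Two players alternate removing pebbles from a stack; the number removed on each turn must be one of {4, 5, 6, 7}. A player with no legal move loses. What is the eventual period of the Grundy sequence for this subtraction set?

11

G(0) = 0
G(1) = mex{} = 0
G(2) = mex{} = 0
G(3) = mex{} = 0
G(4) = mex{0} = 1
G(5) = mex{0,0} = 1
G(6) = mex{0,0,0} = 1
G(7) = mex{0,0,0,0} = 1
G(8) = mex{1,0,0,0} = 2
G(9) = mex{1,1,0,0} = 2
G(10) = mex{1,1,1,0} = 2
G(11) = mex{1,1,1,1} = 0
G(12) = mex{2,1,1,1} = 0
G(13) = mex{2,2,1,1} = 0
G(14) = mex{2,2,2,1} = 0
G(15) = mex{0,2,2,2} = 1
G(16) = mex{0,0,2,2} = 1
G(17) = mex{0,0,0,2} = 1
G(18) = mex{0,0,0,0} = 1
G(19) = mex{1,0,0,0} = 2
G(20) = mex{1,1,0,0} = 2
G(21) = mex{1,1,1,0} = 2
G(22) = mex{1,1,1,1} = 0
G(23) = mex{2,1,1,1} = 0
G(n+11) = G(n) holds for n = 0,…,6 (a full window of length max(S) = 7), so the sequence is purely periodic with period 11.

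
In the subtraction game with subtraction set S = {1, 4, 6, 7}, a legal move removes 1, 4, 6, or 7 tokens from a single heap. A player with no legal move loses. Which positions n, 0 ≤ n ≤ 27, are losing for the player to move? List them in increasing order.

G(0) = 0
G(1) = mex{0} = 1
G(2) = mex{1} = 0
G(3) = mex{0} = 1
G(4) = mex{1,0} = 2
G(5) = mex{2,1} = 0
G(6) = mex{0,0,0} = 1
G(7) = mex{1,1,1,0} = 2
G(8) = mex{2,2,0,1} = 3
G(9) = mex{3,0,1,0} = 2
G(10) = mex{2,1,2,1} = 0
G(11) = mex{0,2,0,2} = 1
G(12) = mex{1,3,1,0} = 2
G(13) = mex{2,2,2,1} = 0
G(14) = mex{0,0,3,2} = 1
G(15) = mex{1,1,2,3} = 0
G(16) = mex{0,2,0,2} = 1
G(17) = mex{1,0,1,0} = 2
G(18) = mex{2,1,2,1} = 0
G(19) = mex{0,0,0,2} = 1
G(20) = mex{1,1,1,0} = 2
G(21) = mex{2,2,0,1} = 3
G(22) = mex{3,0,1,0} = 2
G(23) = mex{2,1,2,1} = 0
G(24) = mex{0,2,0,2} = 1
G(25) = mex{1,3,1,0} = 2
G(26) = mex{2,2,2,1} = 0
G(27) = mex{0,0,3,2} = 1
P-positions are exactly the n with G(n) = 0.

0, 2, 5, 10, 13, 15, 18, 23, 26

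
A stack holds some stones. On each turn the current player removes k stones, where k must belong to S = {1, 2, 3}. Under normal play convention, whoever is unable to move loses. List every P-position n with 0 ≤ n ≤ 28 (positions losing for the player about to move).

G(0) = 0
G(1) = mex{0} = 1
G(2) = mex{1,0} = 2
G(3) = mex{2,1,0} = 3
G(4) = mex{3,2,1} = 0
G(5) = mex{0,3,2} = 1
G(6) = mex{1,0,3} = 2
G(7) = mex{2,1,0} = 3
G(8) = mex{3,2,1} = 0
G(9) = mex{0,3,2} = 1
G(10) = mex{1,0,3} = 2
G(11) = mex{2,1,0} = 3
G(12) = mex{3,2,1} = 0
G(13) = mex{0,3,2} = 1
G(14) = mex{1,0,3} = 2
G(15) = mex{2,1,0} = 3
G(16) = mex{3,2,1} = 0
G(17) = mex{0,3,2} = 1
G(18) = mex{1,0,3} = 2
G(19) = mex{2,1,0} = 3
G(20) = mex{3,2,1} = 0
G(21) = mex{0,3,2} = 1
G(22) = mex{1,0,3} = 2
G(23) = mex{2,1,0} = 3
G(24) = mex{3,2,1} = 0
G(25) = mex{0,3,2} = 1
G(26) = mex{1,0,3} = 2
G(27) = mex{2,1,0} = 3
G(28) = mex{3,2,1} = 0
P-positions are exactly the n with G(n) = 0.

0, 4, 8, 12, 16, 20, 24, 28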